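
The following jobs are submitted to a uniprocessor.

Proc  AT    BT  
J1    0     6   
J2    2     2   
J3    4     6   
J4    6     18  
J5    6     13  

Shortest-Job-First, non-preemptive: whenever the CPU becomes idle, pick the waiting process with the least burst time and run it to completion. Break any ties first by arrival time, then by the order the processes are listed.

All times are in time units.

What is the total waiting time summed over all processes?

37

Schedule: | J1 0-6 | J2 6-8 | J3 8-14 | J5 14-27 | J4 27-45 |
Completion: J1=6  J2=8  J3=14  J4=45  J5=27
Turnaround (C−A): J1=6  J2=6  J3=10  J4=39  J5=21
Waiting = turnaround − burst: J1=0, J2=4, J3=4, J4=21, J5=8
Total waiting = 0 + 4 + 4 + 21 + 8 = 37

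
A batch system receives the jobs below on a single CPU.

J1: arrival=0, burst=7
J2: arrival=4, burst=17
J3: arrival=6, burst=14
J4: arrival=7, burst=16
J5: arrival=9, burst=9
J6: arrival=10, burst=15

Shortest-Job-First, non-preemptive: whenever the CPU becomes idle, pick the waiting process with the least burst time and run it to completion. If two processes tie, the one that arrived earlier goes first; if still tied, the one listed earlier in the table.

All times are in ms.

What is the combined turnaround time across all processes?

206

Gantt: | J1 0-7 | J3 7-21 | J5 21-30 | J6 30-45 | J4 45-61 | J2 61-78 |
Completion: J1=7  J2=78  J3=21  J4=61  J5=30  J6=45
Turnaround (C−A): J1=7  J2=74  J3=15  J4=54  J5=21  J6=35
Turnaround = completion − arrival: J1=7, J2=74, J3=15, J4=54, J5=21, J6=35
Total turnaround = 7 + 74 + 15 + 54 + 21 + 35 = 206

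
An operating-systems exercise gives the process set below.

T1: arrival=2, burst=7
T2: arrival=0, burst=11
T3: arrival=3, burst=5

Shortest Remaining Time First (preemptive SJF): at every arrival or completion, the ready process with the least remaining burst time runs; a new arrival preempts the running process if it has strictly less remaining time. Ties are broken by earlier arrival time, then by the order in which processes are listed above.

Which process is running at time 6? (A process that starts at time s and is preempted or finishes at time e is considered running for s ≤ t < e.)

Gantt: | T2 0-2 | T1 2-3 | T3 3-8 | T1 8-14 | T2 14-23 |
Completion: T1=14  T2=23  T3=8
Turnaround (C−A): T1=12  T2=23  T3=5

T3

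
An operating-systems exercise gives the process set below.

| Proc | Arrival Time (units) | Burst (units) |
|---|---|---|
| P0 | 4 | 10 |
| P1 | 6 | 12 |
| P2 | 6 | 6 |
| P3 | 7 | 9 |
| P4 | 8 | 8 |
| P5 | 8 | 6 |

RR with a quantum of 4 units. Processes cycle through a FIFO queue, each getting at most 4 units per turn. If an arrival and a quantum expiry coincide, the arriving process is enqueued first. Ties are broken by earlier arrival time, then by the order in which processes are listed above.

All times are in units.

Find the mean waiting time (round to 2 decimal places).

Gantt: | idle 0-4 | P0 4-8 | P1 8-12 | P2 12-16 | P3 16-20 | P4 20-24 | P5 24-28 | P0 28-32 | P1 32-36 | P2 36-38 | P3 38-42 | P4 42-46 | P5 46-48 | P0 48-50 | P1 50-54 | P3 54-55 |
Completion: P0=50  P1=54  P2=38  P3=55  P4=46  P5=48
Turnaround (C−A): P0=46  P1=48  P2=32  P3=48  P4=38  P5=40
Waiting times: P0=36, P1=36, P2=26, P3=39, P4=30, P5=34
Average waiting = (36+36+26+39+30+34) / 6 = 201/6 = 33.50

33.50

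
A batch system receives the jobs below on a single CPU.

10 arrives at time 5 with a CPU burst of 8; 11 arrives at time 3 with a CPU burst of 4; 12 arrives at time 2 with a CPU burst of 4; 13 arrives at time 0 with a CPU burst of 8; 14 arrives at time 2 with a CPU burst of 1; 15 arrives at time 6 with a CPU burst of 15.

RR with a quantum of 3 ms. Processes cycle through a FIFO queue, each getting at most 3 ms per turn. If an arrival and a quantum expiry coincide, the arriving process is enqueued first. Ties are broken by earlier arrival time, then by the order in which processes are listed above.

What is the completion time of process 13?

23

Timeline: | 13 0-3 | 12 3-6 | 14 6-7 | 11 7-10 | 13 10-13 | 10 13-16 | 15 16-19 | 12 19-20 | 11 20-21 | 13 21-23 | 10 23-26 | 15 26-29 | 10 29-31 | 15 31-40 |
Completion: 10=31  11=21  12=20  13=23  14=7  15=40
Turnaround (C−A): 10=26  11=18  12=18  13=23  14=5  15=34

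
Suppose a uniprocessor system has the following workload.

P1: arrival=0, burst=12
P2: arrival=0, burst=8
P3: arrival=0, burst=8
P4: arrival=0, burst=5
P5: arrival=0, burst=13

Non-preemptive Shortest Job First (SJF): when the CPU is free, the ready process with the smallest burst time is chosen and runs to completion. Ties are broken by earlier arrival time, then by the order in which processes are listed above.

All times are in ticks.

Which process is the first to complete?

Schedule: | P4 0-5 | P2 5-13 | P3 13-21 | P1 21-33 | P5 33-46 |
Completion: P1=33  P2=13  P3=21  P4=5  P5=46
Turnaround (C−A): P1=33  P2=13  P3=21  P4=5  P5=46
Finish order: P4 → P2 → P3 → P1 → P5

P4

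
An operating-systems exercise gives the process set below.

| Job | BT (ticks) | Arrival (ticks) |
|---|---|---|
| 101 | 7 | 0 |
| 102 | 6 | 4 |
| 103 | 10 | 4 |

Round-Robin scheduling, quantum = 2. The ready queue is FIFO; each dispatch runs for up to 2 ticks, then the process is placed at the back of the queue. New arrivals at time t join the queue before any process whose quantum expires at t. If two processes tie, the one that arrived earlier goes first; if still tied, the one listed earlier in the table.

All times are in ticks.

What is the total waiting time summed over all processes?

24

Timeline: | 101 0-4 | 102 4-6 | 103 6-8 | 101 8-10 | 102 10-12 | 103 12-14 | 101 14-15 | 102 15-17 | 103 17-23 |
Completion: 101=15  102=17  103=23
Turnaround (C−A): 101=15  102=13  103=19
Waiting = turnaround − burst: 101=8, 102=7, 103=9
Total waiting = 8 + 7 + 9 = 24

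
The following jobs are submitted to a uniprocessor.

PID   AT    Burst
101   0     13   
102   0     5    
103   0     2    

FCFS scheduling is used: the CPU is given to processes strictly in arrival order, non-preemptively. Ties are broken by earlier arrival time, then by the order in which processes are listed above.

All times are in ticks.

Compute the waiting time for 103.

Gantt: | 101 0-13 | 102 13-18 | 103 18-20 |
Completion: 101=13  102=18  103=20
Turnaround (C−A): 101=13  102=18  103=20
Waiting(103) = turnaround − burst = 20 − 2 = 18

18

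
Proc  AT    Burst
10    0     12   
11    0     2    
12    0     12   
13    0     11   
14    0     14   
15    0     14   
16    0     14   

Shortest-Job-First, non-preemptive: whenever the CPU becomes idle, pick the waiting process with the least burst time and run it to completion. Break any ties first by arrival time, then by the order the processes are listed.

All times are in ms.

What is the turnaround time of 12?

37

Gantt: | 11 0-2 | 13 2-13 | 10 13-25 | 12 25-37 | 14 37-51 | 15 51-65 | 16 65-79 |
Completion: 10=25  11=2  12=37  13=13  14=51  15=65  16=79
Turnaround (C−A): 10=25  11=2  12=37  13=13  14=51  15=65  16=79
Turnaround(12) = completion − arrival = 37 − 0 = 37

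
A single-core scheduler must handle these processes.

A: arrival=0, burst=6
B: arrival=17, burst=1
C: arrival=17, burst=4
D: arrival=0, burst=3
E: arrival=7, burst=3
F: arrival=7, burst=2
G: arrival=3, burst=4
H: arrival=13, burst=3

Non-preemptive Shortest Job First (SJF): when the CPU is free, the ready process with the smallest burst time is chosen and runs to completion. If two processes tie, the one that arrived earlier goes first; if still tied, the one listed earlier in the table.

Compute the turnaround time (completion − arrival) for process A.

18

Gantt: | D 0-3 | G 3-7 | F 7-9 | E 9-12 | A 12-18 | B 18-19 | H 19-22 | C 22-26 |
Completion: A=18  B=19  C=26  D=3  E=12  F=9  G=7  H=22
Turnaround(A) = completion − arrival = 18 − 0 = 18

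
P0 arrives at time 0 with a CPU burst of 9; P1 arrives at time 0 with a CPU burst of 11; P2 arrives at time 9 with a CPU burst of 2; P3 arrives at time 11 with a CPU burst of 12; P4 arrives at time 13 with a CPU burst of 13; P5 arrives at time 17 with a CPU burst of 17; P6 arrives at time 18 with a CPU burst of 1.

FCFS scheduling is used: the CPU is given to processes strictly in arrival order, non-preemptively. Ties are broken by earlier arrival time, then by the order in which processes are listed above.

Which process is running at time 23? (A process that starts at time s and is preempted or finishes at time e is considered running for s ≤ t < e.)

P3

Timeline: | P0 0-9 | P1 9-20 | P2 20-22 | P3 22-34 | P4 34-47 | P5 47-64 | P6 64-65 |
Completion: P0=9  P1=20  P2=22  P3=34  P4=47  P5=64  P6=65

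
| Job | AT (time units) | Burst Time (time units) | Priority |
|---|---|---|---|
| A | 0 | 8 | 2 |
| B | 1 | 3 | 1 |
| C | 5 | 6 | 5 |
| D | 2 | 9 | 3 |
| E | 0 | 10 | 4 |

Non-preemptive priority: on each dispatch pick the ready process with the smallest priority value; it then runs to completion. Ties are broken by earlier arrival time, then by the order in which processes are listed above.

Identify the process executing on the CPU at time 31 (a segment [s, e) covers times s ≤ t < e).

C

Timeline: | A 0-8 | B 8-11 | D 11-20 | E 20-30 | C 30-36 |
Completion: A=8  B=11  C=36  D=20  E=30
Turnaround (C−A): A=8  B=10  C=31  D=18  E=30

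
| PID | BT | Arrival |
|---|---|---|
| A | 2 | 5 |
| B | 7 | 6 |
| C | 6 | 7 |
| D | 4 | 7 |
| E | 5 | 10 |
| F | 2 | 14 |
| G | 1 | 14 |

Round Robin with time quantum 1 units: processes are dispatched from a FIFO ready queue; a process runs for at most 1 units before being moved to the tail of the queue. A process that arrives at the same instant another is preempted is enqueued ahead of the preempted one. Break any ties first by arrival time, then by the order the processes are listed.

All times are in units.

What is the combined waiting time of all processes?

79

Schedule: | idle 0-5 | A 5-6 | B 6-7 | A 7-8 | C 8-9 | D 9-10 | B 10-11 | C 11-12 | E 12-13 | D 13-14 | B 14-15 | C 15-16 | E 16-17 | F 17-18 | G 18-19 | D 19-20 | B 20-21 | C 21-22 | E 22-23 | F 23-24 | D 24-25 | B 25-26 | C 26-27 | E 27-28 | B 28-29 | C 29-30 | E 30-31 | B 31-32 |
Completion: A=8  B=32  C=30  D=25  E=31  F=24  G=19
Waiting = turnaround − burst: A=1, B=19, C=17, D=14, E=16, F=8, G=4
Total waiting = 1 + 19 + 17 + 14 + 16 + 8 + 4 = 79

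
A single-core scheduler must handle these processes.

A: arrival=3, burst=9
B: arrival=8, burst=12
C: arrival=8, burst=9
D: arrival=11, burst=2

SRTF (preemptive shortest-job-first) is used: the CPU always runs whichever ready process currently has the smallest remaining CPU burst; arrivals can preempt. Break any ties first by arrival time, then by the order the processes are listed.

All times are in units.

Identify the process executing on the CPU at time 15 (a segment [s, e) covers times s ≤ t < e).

C

Gantt: | idle 0-3 | A 3-12 | D 12-14 | C 14-23 | B 23-35 |
Completion: A=12  B=35  C=23  D=14
Turnaround (C−A): A=9  B=27  C=15  D=3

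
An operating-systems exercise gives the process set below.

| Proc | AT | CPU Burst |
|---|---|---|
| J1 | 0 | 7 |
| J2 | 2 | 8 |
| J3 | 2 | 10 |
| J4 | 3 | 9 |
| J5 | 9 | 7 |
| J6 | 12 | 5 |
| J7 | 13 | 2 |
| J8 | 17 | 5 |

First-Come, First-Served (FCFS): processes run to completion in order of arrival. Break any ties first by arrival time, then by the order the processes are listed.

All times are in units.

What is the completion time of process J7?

48

Gantt: | J1 0-7 | J2 7-15 | J3 15-25 | J4 25-34 | J5 34-41 | J6 41-46 | J7 46-48 | J8 48-53 |
Completion: J1=7  J2=15  J3=25  J4=34  J5=41  J6=46  J7=48  J8=53
Turnaround (C−A): J1=7  J2=13  J3=23  J4=31  J5=32  J6=34  J7=35  J8=36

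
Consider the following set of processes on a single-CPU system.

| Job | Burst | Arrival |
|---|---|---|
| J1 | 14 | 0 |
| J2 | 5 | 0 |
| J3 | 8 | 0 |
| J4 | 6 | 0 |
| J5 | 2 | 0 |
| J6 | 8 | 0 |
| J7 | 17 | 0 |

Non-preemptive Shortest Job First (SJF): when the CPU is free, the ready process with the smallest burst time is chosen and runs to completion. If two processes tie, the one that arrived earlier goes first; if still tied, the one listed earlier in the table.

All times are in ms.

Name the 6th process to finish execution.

J1

Schedule: | J5 0-2 | J2 2-7 | J4 7-13 | J3 13-21 | J6 21-29 | J1 29-43 | J7 43-60 |
Completion: J1=43  J2=7  J3=21  J4=13  J5=2  J6=29  J7=60
Turnaround (C−A): J1=43  J2=7  J3=21  J4=13  J5=2  J6=29  J7=60
Finish order: J5 → J2 → J4 → J3 → J6 → J1 → J7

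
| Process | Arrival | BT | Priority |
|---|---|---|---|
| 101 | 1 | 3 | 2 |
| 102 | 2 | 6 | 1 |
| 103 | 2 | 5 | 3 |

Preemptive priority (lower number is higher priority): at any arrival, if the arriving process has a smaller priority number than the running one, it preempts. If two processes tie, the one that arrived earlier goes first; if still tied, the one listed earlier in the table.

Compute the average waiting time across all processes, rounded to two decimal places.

Schedule: | idle 0-1 | 101 1-2 | 102 2-8 | 101 8-10 | 103 10-15 |
Completion: 101=10  102=8  103=15
Waiting times: 101=6, 102=0, 103=8
Average waiting = (6+0+8) / 3 = 14/3 = 4.67

4.67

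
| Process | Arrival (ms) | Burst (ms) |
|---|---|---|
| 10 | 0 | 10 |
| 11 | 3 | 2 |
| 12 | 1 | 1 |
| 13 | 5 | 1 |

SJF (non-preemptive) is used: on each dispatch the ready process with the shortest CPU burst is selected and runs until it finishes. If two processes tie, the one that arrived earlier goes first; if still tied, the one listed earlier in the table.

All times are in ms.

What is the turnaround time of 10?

10

Timeline: | 10 0-10 | 12 10-11 | 13 11-12 | 11 12-14 |
Completion: 10=10  11=14  12=11  13=12
Turnaround (C−A): 10=10  11=11  12=10  13=7
Turnaround(10) = completion − arrival = 10 − 0 = 10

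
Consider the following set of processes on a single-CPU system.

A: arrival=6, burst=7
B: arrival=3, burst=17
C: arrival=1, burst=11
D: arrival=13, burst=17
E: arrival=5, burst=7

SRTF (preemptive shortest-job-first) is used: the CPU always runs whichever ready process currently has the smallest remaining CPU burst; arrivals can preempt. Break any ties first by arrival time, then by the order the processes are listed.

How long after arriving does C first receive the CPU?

0

Timeline: | idle 0-1 | C 1-12 | E 12-19 | A 19-26 | B 26-43 | D 43-60 |
Completion: A=26  B=43  C=12  D=60  E=19
Response(C) = first start − arrival = 1 − 1 = 0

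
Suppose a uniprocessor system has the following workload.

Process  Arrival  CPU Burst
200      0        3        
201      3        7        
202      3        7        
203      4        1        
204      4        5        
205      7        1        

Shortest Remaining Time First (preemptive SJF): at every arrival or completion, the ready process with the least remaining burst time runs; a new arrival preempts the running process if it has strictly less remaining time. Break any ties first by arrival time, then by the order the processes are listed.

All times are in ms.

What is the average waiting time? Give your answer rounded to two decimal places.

3.83

Gantt: | 200 0-3 | 201 3-4 | 203 4-5 | 204 5-7 | 205 7-8 | 204 8-11 | 201 11-17 | 202 17-24 |
Completion: 200=3  201=17  202=24  203=5  204=11  205=8
Waiting times: 200=0, 201=7, 202=14, 203=0, 204=2, 205=0
Average waiting = (0+7+14+0+2+0) / 6 = 23/6 = 3.83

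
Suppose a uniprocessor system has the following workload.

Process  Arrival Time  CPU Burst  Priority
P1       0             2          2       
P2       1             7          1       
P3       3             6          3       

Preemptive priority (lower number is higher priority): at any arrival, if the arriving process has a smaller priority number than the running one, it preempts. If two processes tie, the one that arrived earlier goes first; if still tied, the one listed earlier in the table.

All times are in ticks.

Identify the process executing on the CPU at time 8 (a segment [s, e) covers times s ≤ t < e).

Schedule: | P1 0-1 | P2 1-8 | P1 8-9 | P3 9-15 |
Completion: P1=9  P2=8  P3=15

P1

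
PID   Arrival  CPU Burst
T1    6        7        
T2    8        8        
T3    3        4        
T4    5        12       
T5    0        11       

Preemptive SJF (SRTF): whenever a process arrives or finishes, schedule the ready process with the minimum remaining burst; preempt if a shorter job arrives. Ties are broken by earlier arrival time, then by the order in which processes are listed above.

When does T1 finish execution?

Schedule: | T5 0-3 | T3 3-7 | T1 7-14 | T5 14-22 | T2 22-30 | T4 30-42 |
Completion: T1=14  T2=30  T3=7  T4=42  T5=22

14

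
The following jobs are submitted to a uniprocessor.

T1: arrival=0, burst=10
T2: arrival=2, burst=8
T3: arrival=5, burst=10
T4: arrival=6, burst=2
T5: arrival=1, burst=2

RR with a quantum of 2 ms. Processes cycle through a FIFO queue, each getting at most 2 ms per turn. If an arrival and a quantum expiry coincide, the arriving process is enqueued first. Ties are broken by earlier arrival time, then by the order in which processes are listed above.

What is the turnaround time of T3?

27

Gantt: | T1 0-2 | T5 2-4 | T2 4-6 | T1 6-8 | T3 8-10 | T4 10-12 | T2 12-14 | T1 14-16 | T3 16-18 | T2 18-20 | T1 20-22 | T3 22-24 | T2 24-26 | T1 26-28 | T3 28-32 |
Completion: T1=28  T2=26  T3=32  T4=12  T5=4
Turnaround(T3) = completion − arrival = 32 − 5 = 27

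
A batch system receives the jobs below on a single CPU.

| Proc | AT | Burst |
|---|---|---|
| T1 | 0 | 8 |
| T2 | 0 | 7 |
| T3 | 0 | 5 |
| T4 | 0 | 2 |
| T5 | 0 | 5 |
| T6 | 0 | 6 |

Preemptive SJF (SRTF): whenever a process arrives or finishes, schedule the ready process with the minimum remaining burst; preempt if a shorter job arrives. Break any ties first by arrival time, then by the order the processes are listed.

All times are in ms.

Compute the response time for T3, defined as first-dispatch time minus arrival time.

2

Timeline: | T4 0-2 | T3 2-7 | T5 7-12 | T6 12-18 | T2 18-25 | T1 25-33 |
Completion: T1=33  T2=25  T3=7  T4=2  T5=12  T6=18
Turnaround (C−A): T1=33  T2=25  T3=7  T4=2  T5=12  T6=18
Response(T3) = first start − arrival = 2 − 0 = 2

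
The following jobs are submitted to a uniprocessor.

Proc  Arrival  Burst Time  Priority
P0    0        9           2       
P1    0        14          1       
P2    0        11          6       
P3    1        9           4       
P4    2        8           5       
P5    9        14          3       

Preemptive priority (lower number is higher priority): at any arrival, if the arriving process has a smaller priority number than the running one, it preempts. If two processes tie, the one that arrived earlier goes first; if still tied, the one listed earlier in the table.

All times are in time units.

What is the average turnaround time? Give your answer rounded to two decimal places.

Gantt: | P1 0-14 | P0 14-23 | P5 23-37 | P3 37-46 | P4 46-54 | P2 54-65 |
Completion: P0=23  P1=14  P2=65  P3=46  P4=54  P5=37
Turnaround times: P0=23, P1=14, P2=65, P3=45, P4=52, P5=28
Average turnaround = (23+14+65+45+52+28) / 6 = 227/6 = 37.83

37.83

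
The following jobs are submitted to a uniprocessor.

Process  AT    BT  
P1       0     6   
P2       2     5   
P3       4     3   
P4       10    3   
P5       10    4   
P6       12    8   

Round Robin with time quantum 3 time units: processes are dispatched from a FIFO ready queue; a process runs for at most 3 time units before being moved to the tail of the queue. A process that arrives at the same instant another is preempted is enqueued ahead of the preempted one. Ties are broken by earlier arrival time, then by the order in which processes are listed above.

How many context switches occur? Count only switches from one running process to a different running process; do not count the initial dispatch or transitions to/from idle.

9

Schedule: | P1 0-3 | P2 3-6 | P1 6-9 | P3 9-12 | P2 12-14 | P4 14-17 | P5 17-20 | P6 20-23 | P5 23-24 | P6 24-29 |
Completion: P1=9  P2=14  P3=12  P4=17  P5=24  P6=29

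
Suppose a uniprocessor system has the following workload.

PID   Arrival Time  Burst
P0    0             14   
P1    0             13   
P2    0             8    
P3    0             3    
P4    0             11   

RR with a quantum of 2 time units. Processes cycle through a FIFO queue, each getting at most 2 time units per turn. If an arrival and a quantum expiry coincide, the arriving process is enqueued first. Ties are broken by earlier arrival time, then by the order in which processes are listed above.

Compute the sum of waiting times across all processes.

144

Timeline: | P0 0-2 | P1 2-4 | P2 4-6 | P3 6-8 | P4 8-10 | P0 10-12 | P1 12-14 | P2 14-16 | P3 16-17 | P4 17-19 | P0 19-21 | P1 21-23 | P2 23-25 | P4 25-27 | P0 27-29 | P1 29-31 | P2 31-33 | P4 33-35 | P0 35-37 | P1 37-39 | P4 39-41 | P0 41-43 | P1 43-45 | P4 45-46 | P0 46-48 | P1 48-49 |
Completion: P0=48  P1=49  P2=33  P3=17  P4=46
Waiting = turnaround − burst: P0=34, P1=36, P2=25, P3=14, P4=35
Total waiting = 34 + 36 + 25 + 14 + 35 = 144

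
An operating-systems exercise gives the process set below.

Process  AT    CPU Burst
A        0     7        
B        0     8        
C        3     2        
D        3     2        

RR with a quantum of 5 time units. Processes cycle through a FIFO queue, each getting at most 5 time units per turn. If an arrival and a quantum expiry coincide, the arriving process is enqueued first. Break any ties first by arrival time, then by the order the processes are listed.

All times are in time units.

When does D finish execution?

14

Gantt: | A 0-5 | B 5-10 | C 10-12 | D 12-14 | A 14-16 | B 16-19 |
Completion: A=16  B=19  C=12  D=14
Turnaround (C−A): A=16  B=19  C=9  D=11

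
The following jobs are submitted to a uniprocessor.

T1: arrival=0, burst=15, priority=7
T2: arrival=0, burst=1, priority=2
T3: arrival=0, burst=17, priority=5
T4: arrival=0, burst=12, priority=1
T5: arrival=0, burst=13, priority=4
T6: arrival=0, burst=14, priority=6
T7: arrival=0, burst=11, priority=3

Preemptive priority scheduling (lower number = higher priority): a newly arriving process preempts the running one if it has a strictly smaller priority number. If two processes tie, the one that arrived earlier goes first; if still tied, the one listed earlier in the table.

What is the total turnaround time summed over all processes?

291

Gantt: | T4 0-12 | T2 12-13 | T7 13-24 | T5 24-37 | T3 37-54 | T6 54-68 | T1 68-83 |
Completion: T1=83  T2=13  T3=54  T4=12  T5=37  T6=68  T7=24
Turnaround = completion − arrival: T1=83, T2=13, T3=54, T4=12, T5=37, T6=68, T7=24
Total turnaround = 83 + 13 + 54 + 12 + 37 + 68 + 24 = 291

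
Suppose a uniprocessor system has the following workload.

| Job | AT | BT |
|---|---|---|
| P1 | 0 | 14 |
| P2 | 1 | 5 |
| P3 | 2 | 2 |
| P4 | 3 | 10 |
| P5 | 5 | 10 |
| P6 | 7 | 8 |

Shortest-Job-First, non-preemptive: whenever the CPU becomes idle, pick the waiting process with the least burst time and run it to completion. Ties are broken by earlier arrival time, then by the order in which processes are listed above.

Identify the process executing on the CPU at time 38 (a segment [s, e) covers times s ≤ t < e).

P4

Timeline: | P1 0-14 | P3 14-16 | P2 16-21 | P6 21-29 | P4 29-39 | P5 39-49 |
Completion: P1=14  P2=21  P3=16  P4=39  P5=49  P6=29
Turnaround (C−A): P1=14  P2=20  P3=14  P4=36  P5=44  P6=22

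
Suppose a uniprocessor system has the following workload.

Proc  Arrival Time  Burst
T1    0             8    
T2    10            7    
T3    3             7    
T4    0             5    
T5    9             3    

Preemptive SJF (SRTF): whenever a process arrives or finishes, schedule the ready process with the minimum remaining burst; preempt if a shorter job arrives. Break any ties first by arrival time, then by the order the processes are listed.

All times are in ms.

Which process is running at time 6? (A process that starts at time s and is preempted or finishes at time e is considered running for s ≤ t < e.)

T3

Timeline: | T4 0-5 | T3 5-12 | T5 12-15 | T2 15-22 | T1 22-30 |
Completion: T1=30  T2=22  T3=12  T4=5  T5=15
Turnaround (C−A): T1=30  T2=12  T3=9  T4=5  T5=6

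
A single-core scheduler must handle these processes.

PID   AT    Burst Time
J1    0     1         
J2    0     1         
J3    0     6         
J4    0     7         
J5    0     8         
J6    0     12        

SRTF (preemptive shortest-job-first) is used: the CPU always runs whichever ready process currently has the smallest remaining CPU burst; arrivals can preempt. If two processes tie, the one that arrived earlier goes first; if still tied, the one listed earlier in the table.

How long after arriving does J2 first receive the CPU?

Gantt: | J1 0-1 | J2 1-2 | J3 2-8 | J4 8-15 | J5 15-23 | J6 23-35 |
Completion: J1=1  J2=2  J3=8  J4=15  J5=23  J6=35
Response(J2) = first start − arrival = 1 − 0 = 1

1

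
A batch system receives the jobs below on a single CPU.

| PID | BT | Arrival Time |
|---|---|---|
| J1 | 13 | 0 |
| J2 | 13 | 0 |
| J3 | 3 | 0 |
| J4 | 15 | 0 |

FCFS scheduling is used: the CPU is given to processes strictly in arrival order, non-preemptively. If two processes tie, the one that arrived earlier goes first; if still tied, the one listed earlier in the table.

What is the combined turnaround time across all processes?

112

Gantt: | J1 0-13 | J2 13-26 | J3 26-29 | J4 29-44 |
Completion: J1=13  J2=26  J3=29  J4=44
Turnaround (C−A): J1=13  J2=26  J3=29  J4=44
Turnaround = completion − arrival: J1=13, J2=26, J3=29, J4=44
Total turnaround = 13 + 26 + 29 + 44 = 112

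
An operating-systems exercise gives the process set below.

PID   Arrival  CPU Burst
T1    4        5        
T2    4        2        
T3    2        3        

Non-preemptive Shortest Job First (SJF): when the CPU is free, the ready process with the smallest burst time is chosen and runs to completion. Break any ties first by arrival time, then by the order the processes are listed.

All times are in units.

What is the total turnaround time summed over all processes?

Schedule: | idle 0-2 | T3 2-5 | T2 5-7 | T1 7-12 |
Completion: T1=12  T2=7  T3=5
Turnaround = completion − arrival: T1=8, T2=3, T3=3
Total turnaround = 8 + 3 + 3 = 14

14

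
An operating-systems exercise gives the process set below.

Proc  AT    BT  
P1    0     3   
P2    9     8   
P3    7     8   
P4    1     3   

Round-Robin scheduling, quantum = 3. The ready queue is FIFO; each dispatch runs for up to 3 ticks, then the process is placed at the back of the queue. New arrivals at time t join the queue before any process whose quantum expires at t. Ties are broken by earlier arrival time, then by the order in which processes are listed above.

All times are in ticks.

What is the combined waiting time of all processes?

Schedule: | P1 0-3 | P4 3-6 | idle 6-7 | P3 7-10 | P2 10-13 | P3 13-16 | P2 16-19 | P3 19-21 | P2 21-23 |
Completion: P1=3  P2=23  P3=21  P4=6
Turnaround (C−A): P1=3  P2=14  P3=14  P4=5
Waiting = turnaround − burst: P1=0, P2=6, P3=6, P4=2
Total waiting = 0 + 6 + 6 + 2 = 14

14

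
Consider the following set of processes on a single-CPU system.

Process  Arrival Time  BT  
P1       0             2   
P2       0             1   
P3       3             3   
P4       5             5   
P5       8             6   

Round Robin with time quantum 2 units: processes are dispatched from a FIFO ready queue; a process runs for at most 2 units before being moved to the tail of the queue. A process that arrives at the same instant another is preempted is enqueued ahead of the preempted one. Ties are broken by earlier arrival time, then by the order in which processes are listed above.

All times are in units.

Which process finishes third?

P3

Schedule: | P1 0-2 | P2 2-3 | P3 3-5 | P4 5-7 | P3 7-8 | P4 8-10 | P5 10-12 | P4 12-13 | P5 13-17 |
Completion: P1=2  P2=3  P3=8  P4=13  P5=17
Finish order: P1 → P2 → P3 → P4 → P5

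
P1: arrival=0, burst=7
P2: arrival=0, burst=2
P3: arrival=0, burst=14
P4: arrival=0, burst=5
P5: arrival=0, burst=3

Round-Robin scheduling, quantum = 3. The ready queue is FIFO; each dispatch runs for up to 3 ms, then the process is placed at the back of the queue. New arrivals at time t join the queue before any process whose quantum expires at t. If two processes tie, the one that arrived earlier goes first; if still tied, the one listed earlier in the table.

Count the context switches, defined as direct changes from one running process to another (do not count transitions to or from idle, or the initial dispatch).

Gantt: | P1 0-3 | P2 3-5 | P3 5-8 | P4 8-11 | P5 11-14 | P1 14-17 | P3 17-20 | P4 20-22 | P1 22-23 | P3 23-31 |
Completion: P1=23  P2=5  P3=31  P4=22  P5=14
Turnaround (C−A): P1=23  P2=5  P3=31  P4=22  P5=14

9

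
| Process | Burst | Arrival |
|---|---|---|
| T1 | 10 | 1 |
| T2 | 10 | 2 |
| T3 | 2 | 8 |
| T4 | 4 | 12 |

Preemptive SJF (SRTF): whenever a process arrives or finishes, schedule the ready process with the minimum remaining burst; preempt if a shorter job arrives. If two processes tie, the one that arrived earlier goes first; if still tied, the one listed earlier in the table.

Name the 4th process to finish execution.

Gantt: | idle 0-1 | T1 1-8 | T3 8-10 | T1 10-13 | T4 13-17 | T2 17-27 |
Completion: T1=13  T2=27  T3=10  T4=17
Finish order: T3 → T1 → T4 → T2

T2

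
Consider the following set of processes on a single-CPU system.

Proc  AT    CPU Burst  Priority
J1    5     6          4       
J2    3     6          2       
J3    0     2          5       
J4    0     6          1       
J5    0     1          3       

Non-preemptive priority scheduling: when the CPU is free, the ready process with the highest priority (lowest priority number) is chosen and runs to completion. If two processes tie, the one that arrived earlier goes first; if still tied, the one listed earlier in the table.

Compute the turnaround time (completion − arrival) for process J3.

21

Schedule: | J4 0-6 | J2 6-12 | J5 12-13 | J1 13-19 | J3 19-21 |
Completion: J1=19  J2=12  J3=21  J4=6  J5=13
Turnaround (C−A): J1=14  J2=9  J3=21  J4=6  J5=13
Turnaround(J3) = completion − arrival = 21 − 0 = 21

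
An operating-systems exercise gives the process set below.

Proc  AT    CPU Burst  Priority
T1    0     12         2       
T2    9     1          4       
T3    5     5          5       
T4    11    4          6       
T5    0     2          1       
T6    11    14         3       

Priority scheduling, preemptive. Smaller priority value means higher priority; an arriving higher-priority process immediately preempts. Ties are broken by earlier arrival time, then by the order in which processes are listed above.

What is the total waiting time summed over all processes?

Gantt: | T5 0-2 | T1 2-14 | T6 14-28 | T2 28-29 | T3 29-34 | T4 34-38 |
Completion: T1=14  T2=29  T3=34  T4=38  T5=2  T6=28
Turnaround (C−A): T1=14  T2=20  T3=29  T4=27  T5=2  T6=17
Waiting = turnaround − burst: T1=2, T2=19, T3=24, T4=23, T5=0, T6=3
Total waiting = 2 + 19 + 24 + 23 + 0 + 3 = 71

71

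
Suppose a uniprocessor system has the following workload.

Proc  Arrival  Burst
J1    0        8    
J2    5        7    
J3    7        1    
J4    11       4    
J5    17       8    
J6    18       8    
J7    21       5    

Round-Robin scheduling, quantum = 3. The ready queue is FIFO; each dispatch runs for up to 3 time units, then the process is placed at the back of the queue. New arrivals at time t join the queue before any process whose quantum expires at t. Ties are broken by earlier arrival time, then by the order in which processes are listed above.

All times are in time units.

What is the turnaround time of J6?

Schedule: | J1 0-6 | J2 6-9 | J1 9-11 | J3 11-12 | J2 12-15 | J4 15-18 | J2 18-19 | J5 19-22 | J6 22-25 | J4 25-26 | J7 26-29 | J5 29-32 | J6 32-35 | J7 35-37 | J5 37-39 | J6 39-41 |
Completion: J1=11  J2=19  J3=12  J4=26  J5=39  J6=41  J7=37
Turnaround (C−A): J1=11  J2=14  J3=5  J4=15  J5=22  J6=23  J7=16
Turnaround(J6) = completion − arrival = 41 − 18 = 23

23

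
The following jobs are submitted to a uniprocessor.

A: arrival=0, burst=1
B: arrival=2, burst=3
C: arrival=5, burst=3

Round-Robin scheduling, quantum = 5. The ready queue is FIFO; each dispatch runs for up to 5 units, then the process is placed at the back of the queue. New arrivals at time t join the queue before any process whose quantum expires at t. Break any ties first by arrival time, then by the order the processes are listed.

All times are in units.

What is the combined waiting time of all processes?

Timeline: | A 0-1 | idle 1-2 | B 2-5 | C 5-8 |
Completion: A=1  B=5  C=8
Waiting = turnaround − burst: A=0, B=0, C=0
Total waiting = 0 + 0 + 0 = 0

0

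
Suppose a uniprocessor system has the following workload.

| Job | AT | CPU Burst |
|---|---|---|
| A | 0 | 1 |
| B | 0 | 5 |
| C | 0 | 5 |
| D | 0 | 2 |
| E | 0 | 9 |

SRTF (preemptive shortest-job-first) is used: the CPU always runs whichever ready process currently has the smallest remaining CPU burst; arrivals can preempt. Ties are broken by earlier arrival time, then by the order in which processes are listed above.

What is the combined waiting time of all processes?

Timeline: | A 0-1 | D 1-3 | B 3-8 | C 8-13 | E 13-22 |
Completion: A=1  B=8  C=13  D=3  E=22
Turnaround (C−A): A=1  B=8  C=13  D=3  E=22
Waiting = turnaround − burst: A=0, B=3, C=8, D=1, E=13
Total waiting = 0 + 3 + 8 + 1 + 13 = 25

25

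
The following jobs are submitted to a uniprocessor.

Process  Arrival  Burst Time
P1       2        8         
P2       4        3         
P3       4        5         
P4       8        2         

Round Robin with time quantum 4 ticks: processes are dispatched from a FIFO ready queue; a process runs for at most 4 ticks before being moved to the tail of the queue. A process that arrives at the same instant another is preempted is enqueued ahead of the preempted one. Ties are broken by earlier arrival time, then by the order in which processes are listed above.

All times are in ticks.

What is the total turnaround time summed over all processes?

47

Timeline: | idle 0-2 | P1 2-6 | P2 6-9 | P3 9-13 | P1 13-17 | P4 17-19 | P3 19-20 |
Completion: P1=17  P2=9  P3=20  P4=19
Turnaround (C−A): P1=15  P2=5  P3=16  P4=11
Turnaround = completion − arrival: P1=15, P2=5, P3=16, P4=11
Total turnaround = 15 + 5 + 16 + 11 = 47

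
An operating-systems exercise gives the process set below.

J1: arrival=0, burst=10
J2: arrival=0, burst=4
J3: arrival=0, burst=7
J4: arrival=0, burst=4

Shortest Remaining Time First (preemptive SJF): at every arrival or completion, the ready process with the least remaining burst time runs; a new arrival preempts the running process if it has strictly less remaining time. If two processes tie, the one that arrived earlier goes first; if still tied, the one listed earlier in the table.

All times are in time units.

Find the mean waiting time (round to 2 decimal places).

6.75

Timeline: | J2 0-4 | J4 4-8 | J3 8-15 | J1 15-25 |
Completion: J1=25  J2=4  J3=15  J4=8
Turnaround (C−A): J1=25  J2=4  J3=15  J4=8
Waiting times: J1=15, J2=0, J3=8, J4=4
Average waiting = (15+0+8+4) / 4 = 27/4 = 6.75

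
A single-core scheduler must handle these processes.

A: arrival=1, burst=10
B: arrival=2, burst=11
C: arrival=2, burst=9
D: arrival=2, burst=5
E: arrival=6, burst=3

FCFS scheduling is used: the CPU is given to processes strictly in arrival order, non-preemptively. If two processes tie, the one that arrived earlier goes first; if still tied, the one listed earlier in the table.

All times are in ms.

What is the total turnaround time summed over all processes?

Schedule: | idle 0-1 | A 1-11 | B 11-22 | C 22-31 | D 31-36 | E 36-39 |
Completion: A=11  B=22  C=31  D=36  E=39
Turnaround = completion − arrival: A=10, B=20, C=29, D=34, E=33
Total turnaround = 10 + 20 + 29 + 34 + 33 = 126

126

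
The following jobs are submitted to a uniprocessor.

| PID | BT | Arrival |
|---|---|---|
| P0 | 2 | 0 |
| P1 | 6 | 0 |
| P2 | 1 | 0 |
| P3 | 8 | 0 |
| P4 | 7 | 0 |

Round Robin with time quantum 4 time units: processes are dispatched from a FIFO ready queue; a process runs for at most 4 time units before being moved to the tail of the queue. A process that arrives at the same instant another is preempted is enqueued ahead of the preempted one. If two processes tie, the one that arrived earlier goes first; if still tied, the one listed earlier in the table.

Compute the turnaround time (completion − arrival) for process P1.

Gantt: | P0 0-2 | P1 2-6 | P2 6-7 | P3 7-11 | P4 11-15 | P1 15-17 | P3 17-21 | P4 21-24 |
Completion: P0=2  P1=17  P2=7  P3=21  P4=24
Turnaround (C−A): P0=2  P1=17  P2=7  P3=21  P4=24
Turnaround(P1) = completion − arrival = 17 − 0 = 17

17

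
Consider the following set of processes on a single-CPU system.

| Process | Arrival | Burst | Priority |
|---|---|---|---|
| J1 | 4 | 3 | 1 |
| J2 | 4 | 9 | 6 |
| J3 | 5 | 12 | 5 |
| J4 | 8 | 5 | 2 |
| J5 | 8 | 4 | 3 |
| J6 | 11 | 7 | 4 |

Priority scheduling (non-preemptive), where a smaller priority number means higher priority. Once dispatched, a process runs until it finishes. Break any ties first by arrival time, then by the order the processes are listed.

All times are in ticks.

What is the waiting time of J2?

31

Gantt: | idle 0-4 | J1 4-7 | J3 7-19 | J4 19-24 | J5 24-28 | J6 28-35 | J2 35-44 |
Completion: J1=7  J2=44  J3=19  J4=24  J5=28  J6=35
Waiting(J2) = turnaround − burst = 40 − 9 = 31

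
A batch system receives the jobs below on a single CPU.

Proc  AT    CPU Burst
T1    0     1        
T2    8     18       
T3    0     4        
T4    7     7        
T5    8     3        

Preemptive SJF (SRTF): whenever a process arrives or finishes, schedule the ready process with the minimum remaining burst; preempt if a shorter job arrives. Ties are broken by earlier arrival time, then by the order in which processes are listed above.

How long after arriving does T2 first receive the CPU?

Schedule: | T1 0-1 | T3 1-5 | idle 5-7 | T4 7-8 | T5 8-11 | T4 11-17 | T2 17-35 |
Completion: T1=1  T2=35  T3=5  T4=17  T5=11
Response(T2) = first start − arrival = 17 − 8 = 9

9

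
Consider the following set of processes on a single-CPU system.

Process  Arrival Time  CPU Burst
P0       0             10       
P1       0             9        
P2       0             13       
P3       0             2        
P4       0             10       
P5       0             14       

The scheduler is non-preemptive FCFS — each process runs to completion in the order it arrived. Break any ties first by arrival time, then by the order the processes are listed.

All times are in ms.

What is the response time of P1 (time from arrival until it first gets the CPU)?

10

Schedule: | P0 0-10 | P1 10-19 | P2 19-32 | P3 32-34 | P4 34-44 | P5 44-58 |
Completion: P0=10  P1=19  P2=32  P3=34  P4=44  P5=58
Response(P1) = first start − arrival = 10 − 0 = 10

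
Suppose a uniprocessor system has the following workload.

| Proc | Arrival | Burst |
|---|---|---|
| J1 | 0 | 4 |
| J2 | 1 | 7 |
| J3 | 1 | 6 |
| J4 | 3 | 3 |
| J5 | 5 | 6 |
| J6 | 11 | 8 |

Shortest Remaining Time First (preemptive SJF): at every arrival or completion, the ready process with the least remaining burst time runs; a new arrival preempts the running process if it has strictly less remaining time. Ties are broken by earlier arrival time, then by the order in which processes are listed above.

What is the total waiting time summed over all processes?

Schedule: | J1 0-4 | J4 4-7 | J3 7-13 | J5 13-19 | J2 19-26 | J6 26-34 |
Completion: J1=4  J2=26  J3=13  J4=7  J5=19  J6=34
Turnaround (C−A): J1=4  J2=25  J3=12  J4=4  J5=14  J6=23
Waiting = turnaround − burst: J1=0, J2=18, J3=6, J4=1, J5=8, J6=15
Total waiting = 0 + 18 + 6 + 1 + 8 + 15 = 48

48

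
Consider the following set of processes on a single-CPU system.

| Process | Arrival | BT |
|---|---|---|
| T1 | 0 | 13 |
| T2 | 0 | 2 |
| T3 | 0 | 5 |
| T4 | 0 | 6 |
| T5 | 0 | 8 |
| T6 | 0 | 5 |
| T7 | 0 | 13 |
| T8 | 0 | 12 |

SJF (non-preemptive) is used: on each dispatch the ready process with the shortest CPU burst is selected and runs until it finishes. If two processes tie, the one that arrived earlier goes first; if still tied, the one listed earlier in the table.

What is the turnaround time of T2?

2

Schedule: | T2 0-2 | T3 2-7 | T6 7-12 | T4 12-18 | T5 18-26 | T8 26-38 | T1 38-51 | T7 51-64 |
Completion: T1=51  T2=2  T3=7  T4=18  T5=26  T6=12  T7=64  T8=38
Turnaround(T2) = completion − arrival = 2 − 0 = 2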